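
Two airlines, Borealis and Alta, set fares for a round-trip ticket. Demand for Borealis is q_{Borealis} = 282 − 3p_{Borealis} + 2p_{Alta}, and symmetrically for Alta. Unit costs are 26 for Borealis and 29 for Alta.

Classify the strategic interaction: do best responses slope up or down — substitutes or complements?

strategic complements

Borealis's profit: π = (p_{Borealis} − 26)(282 − 3p_{Borealis} + 2p_{Alta}).
∂π/∂p_{Borealis} = 360 − 6p_{Borealis} + 2p_{Alta} = 0 ⇒ p_{Borealis} = 60 + (1/3)p_{Alta}.
The best-response slope dp_{Borealis}/dp_{Alta} = 1/3 > 0: the reaction function is upward-sloping, so the choices are strategic complements.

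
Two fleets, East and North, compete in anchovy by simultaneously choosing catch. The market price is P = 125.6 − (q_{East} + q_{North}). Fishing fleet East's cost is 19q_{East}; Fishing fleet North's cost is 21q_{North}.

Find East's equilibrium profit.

Fishing fleet East's profit: π = q_{East}(125.6 − (q_{East} + q_{North})) − 19q_{East}.
∂π/∂q_{East} = 106.6 − 2q_{East} − q_{North} = 0, so q_{East} = 53.3 − 0.5q_{North}.
By the same steps for North: q_{North} = 52.3 − 0.5q_{East}.
Substituting the second reaction function into the first: q_{East} = 53.3 − 0.5(52.3 − 0.5q_{East}), which gives 0.75q_{East} = 27.15 ⇒ q_{East} = 36.2.
Then q_{North} = 52.3 − 0.5·36.2 = 34.2.
Price P = 125.6 − 70.4 = 55.2.
East's profit: (55.2 − 19)·36.2 = 1310.44.

1310.44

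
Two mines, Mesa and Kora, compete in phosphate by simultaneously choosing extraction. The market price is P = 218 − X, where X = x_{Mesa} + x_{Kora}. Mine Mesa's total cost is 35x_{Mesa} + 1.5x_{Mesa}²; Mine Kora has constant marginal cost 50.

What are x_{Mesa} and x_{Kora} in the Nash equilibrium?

22, 73

Mine Mesa's profit: π = x_{Mesa}(218 − (x_{Mesa} + x_{Kora})) − 35x_{Mesa} − 1.5x_{Mesa}².
∂π/∂x_{Mesa} = 183 − 5x_{Mesa} − x_{Kora} = 0, so x_{Mesa} = 36.6 − 0.2x_{Kora}.
For Kora: ∂π/∂x_{Kora} = 168 − 2x_{Kora} − x_{Mesa} = 0 ⇒ x_{Kora} = 84 − 0.5x_{Mesa}.
Substituting the second reaction function into the first: x_{Mesa} = 36.6 − 0.2(84 − 0.5x_{Mesa}), which gives 0.9x_{Mesa} = 19.8 ⇒ x_{Mesa} = 22.
Then x_{Kora} = 84 − 0.5·22 = 73.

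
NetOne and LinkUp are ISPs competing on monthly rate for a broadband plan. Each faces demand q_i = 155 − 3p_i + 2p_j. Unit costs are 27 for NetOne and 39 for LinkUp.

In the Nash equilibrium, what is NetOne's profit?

3519.1875

NetOne's profit: π = (p_{NetOne} − 27)(155 − 3p_{NetOne} + 2p_{LinkUp}).
∂π/∂p_{NetOne} = 236 − 6p_{NetOne} + 2p_{LinkUp} = 0 ⇒ p_{NetOne} = 118/3 + (1/3)p_{LinkUp}.
Similarly p_{LinkUp} = 136/3 + (1/3)p_{NetOne}.
Plugging p_{LinkUp} into NetOne's best response: p_{NetOne} = 118/3 + (1/3)(136/3 + (1/3)p_{NetOne}) ⇒ (8/9)p_{NetOne} = 490/9, so p_{NetOne} = 61.25.
Then p_{LinkUp} = 136/3 + (1/3)·61.25 = 65.75.
q_{NetOne} = 155 − 3·61.25 + 2·65.75 = 102.75.
Profit = (61.25 − 27)·102.75 = 3519.1875.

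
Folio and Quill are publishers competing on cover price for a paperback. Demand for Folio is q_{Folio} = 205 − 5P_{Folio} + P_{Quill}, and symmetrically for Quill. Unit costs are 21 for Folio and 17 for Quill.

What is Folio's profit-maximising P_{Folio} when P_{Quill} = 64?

37.4

Folio's profit: π = (P_{Folio} − 21)(205 − 5P_{Folio} + P_{Quill}).
∂π/∂P_{Folio} = 310 − 10P_{Folio} + P_{Quill} = 0 ⇒ P_{Folio} = 31 + 0.1P_{Quill}.
At P_{Quill} = 64: P_{Folio} = 31 + 0.1·64 = 37.4.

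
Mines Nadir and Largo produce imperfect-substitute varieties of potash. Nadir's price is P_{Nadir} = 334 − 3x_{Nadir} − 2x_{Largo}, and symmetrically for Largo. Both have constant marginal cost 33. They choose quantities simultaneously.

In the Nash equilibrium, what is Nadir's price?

Mine Nadir's profit: π = x_{Nadir}(334 − 3x_{Nadir} − 2x_{Largo}) − 33x_{Nadir}.
∂π/∂x_{Nadir} = 301 − 6x_{Nadir} − 2x_{Largo} = 0 ⇒ x_{Nadir} = 301/6 − (1/3)x_{Largo}.
Setting x_{Nadir} = x_{Largo} in the reaction function: x_{Nadir} = 301/6 − (1/3)x_{Nadir}, so x_{Nadir} = (301/6) / (4/3) = 37.625.
P_{Nadir} = 334 − 3·37.625 − 2·37.625 = 145.875.

145.875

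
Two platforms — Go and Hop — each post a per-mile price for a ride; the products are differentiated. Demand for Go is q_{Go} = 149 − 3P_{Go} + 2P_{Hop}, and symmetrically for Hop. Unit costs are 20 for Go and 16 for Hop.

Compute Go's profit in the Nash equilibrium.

Go's profit: π = (P_{Go} − 20)(149 − 3P_{Go} + 2P_{Hop}).
∂π/∂P_{Go} = 209 − 6P_{Go} + 2P_{Hop} = 0 ⇒ P_{Go} = 209/6 + (1/3)P_{Hop}.
Similarly P_{Hop} = 197/6 + (1/3)P_{Go}.
Plugging P_{Hop} into Go's best response: P_{Go} = 209/6 + (1/3)(197/6 + (1/3)P_{Go}) ⇒ (8/9)P_{Go} = 412/9, so P_{Go} = 51.5.
Then P_{Hop} = 197/6 + (1/3)·51.5 = 50.
q_{Go} = 149 − 3·51.5 + 2·50 = 94.5.
Profit = (51.5 − 20)·94.5 = 2976.75.

2976.75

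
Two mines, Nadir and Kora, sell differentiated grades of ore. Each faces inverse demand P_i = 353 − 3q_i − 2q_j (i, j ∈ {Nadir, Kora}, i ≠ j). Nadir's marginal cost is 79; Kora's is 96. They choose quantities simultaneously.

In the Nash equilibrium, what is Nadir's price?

184.9375

Mine Nadir's profit: π = q_{Nadir}(353 − 3q_{Nadir} − 2q_{Kora}) − 79q_{Nadir}.
∂π/∂q_{Nadir} = 274 − 6q_{Nadir} − 2q_{Kora} = 0 ⇒ q_{Nadir} = 137/3 − (1/3)q_{Kora}.
Similarly q_{Kora} = 257/6 − (1/3)q_{Nadir}.
Solving the two reaction functions simultaneously: (1 − (−1/3)(−1/3))q_{Nadir} = 137/3 − (1/3)·(257/6), so (8/9)q_{Nadir} = 565/18 and q_{Nadir} = 35.3125.
Then q_{Kora} = 257/6 − (1/3)·35.3125 = 31.0625.
P_{Nadir} = 353 − 3·35.3125 − 2·31.0625 = 184.9375.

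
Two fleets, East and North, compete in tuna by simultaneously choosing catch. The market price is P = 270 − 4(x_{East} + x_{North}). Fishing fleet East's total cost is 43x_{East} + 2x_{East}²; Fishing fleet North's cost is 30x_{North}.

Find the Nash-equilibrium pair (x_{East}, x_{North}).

Fishing fleet East's profit: π = x_{East}(270 − 4(x_{East} + x_{North})) − 43x_{East} − 2x_{East}².
∂π/∂x_{East} = 227 − 12x_{East} − 4x_{North} = 0, so x_{East} = 227/12 − (1/3)x_{North}.
For North: ∂π/∂x_{North} = 240 − 8x_{North} − 4x_{East} = 0 ⇒ x_{North} = 30 − 0.5x_{East}.
Solving the two reaction functions simultaneously: (1 − (−1/3)(−0.5))x_{East} = 227/12 − (1/3)·30, so (5/6)x_{East} = 107/12 and x_{East} = 10.7.
Then x_{North} = 30 − 0.5·10.7 = 24.65.

10.7, 24.65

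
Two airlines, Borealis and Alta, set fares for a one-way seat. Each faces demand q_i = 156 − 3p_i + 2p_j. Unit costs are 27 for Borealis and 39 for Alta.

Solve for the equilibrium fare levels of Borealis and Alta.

61.5, 66

Borealis's profit: π = (p_{Borealis} − 27)(156 − 3p_{Borealis} + 2p_{Alta}).
∂π/∂p_{Borealis} = 237 − 6p_{Borealis} + 2p_{Alta} = 0 ⇒ p_{Borealis} = 39.5 + (1/3)p_{Alta}.
Similarly p_{Alta} = 45.5 + (1/3)p_{Borealis}.
Solving the two reaction functions simultaneously: (1 − (1/3)(1/3))p_{Borealis} = 39.5 + (1/3)·45.5, so (8/9)p_{Borealis} = 164/3 and p_{Borealis} = 61.5.
Then p_{Alta} = 45.5 + (1/3)·61.5 = 66.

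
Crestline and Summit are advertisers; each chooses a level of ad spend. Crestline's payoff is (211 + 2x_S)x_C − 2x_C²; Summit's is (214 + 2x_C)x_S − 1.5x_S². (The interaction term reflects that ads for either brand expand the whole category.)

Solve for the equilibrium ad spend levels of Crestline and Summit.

132.625, 159.75

Expanding Crestline's payoff: 211x_C + 2x_Sx_C − 2x_C².
∂π/∂x_C = 211 + 2x_S − 4x_C = 0, so x_C = 52.75 + 0.5x_S.
Likewise for Summit: x_S = 214/3 + (2/3)x_C.
Plugging x_S into Crestline's best response: x_C = 52.75 + 0.5(214/3 + (2/3)x_C) ⇒ (2/3)x_C = 1061/12, so x_C = 132.625.
Then x_S = 214/3 + (2/3)·132.625 = 159.75.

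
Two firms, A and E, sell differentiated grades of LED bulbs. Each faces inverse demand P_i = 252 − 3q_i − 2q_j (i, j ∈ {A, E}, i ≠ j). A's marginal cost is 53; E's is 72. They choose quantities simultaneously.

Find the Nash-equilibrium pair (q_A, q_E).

26.0625, 21.3125

Firm A's profit: π = q_A(252 − 3q_A − 2q_E) − 53q_A.
∂π/∂q_A = 199 − 6q_A − 2q_E = 0 ⇒ q_A = 199/6 − (1/3)q_E.
Similarly q_E = 30 − (1/3)q_A.
Plugging q_E into A's best response: q_A = 199/6 − (1/3)(30 − (1/3)q_A) ⇒ (8/9)q_A = 139/6, so q_A = 26.0625.
Then q_E = 30 − (1/3)·26.0625 = 21.3125.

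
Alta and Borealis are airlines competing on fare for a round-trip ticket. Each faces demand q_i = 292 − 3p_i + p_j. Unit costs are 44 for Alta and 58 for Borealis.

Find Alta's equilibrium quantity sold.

Alta's profit: π = (p_{Alta} − 44)(292 − 3p_{Alta} + p_{Borealis}).
∂π/∂p_{Alta} = 424 − 6p_{Alta} + p_{Borealis} = 0 ⇒ p_{Alta} = 212/3 + (1/6)p_{Borealis}.
Similarly p_{Borealis} = 233/3 + (1/6)p_{Alta}.
Substituting the second reaction function into the first: p_{Alta} = 212/3 + (1/6)(233/3 + (1/6)p_{Alta}), which gives (35/36)p_{Alta} = 1505/18 ⇒ p_{Alta} = 86.
Then p_{Borealis} = 233/3 + (1/6)·86 = 92.
q_{Alta} = 292 − 3·86 + 92 = 126.

126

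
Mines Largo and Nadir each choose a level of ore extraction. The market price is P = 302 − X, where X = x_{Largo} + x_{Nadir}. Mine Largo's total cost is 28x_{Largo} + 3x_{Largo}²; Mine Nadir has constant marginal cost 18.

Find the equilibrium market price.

151.2

Mine Largo's profit: π = x_{Largo}(302 − (x_{Largo} + x_{Nadir})) − 28x_{Largo} − 3x_{Largo}².
∂π/∂x_{Largo} = 274 − 8x_{Largo} − x_{Nadir} = 0, so x_{Largo} = 34.25 − 0.125x_{Nadir}.
For Nadir: ∂π/∂x_{Nadir} = 284 − 2x_{Nadir} − x_{Largo} = 0 ⇒ x_{Nadir} = 142 − 0.5x_{Largo}.
Plugging x_{Nadir} into Largo's best response: x_{Largo} = 34.25 − 0.125(142 − 0.5x_{Largo}) ⇒ 0.9375x_{Largo} = 16.5, so x_{Largo} = 17.6.
Then x_{Nadir} = 142 − 0.5·17.6 = 133.2.
Equilibrium price: P = 302 − 150.8 = 151.2.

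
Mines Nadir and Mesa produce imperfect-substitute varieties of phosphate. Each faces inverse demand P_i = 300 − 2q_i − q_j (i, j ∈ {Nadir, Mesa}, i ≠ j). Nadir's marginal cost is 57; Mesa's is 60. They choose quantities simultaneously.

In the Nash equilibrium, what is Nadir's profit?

4762.88

Mine Nadir's profit: π = q_{Nadir}(300 − 2q_{Nadir} − q_{Mesa}) − 57q_{Nadir}.
∂π/∂q_{Nadir} = 243 − 4q_{Nadir} − q_{Mesa} = 0 ⇒ q_{Nadir} = 60.75 − 0.25q_{Mesa}.
Similarly q_{Mesa} = 60 − 0.25q_{Nadir}.
Plugging q_{Mesa} into Nadir's best response: q_{Nadir} = 60.75 − 0.25(60 − 0.25q_{Nadir}) ⇒ 0.9375q_{Nadir} = 45.75, so q_{Nadir} = 48.8.
Then q_{Mesa} = 60 − 0.25·48.8 = 47.8.
P_{Nadir} = 300 − 2·48.8 − 47.8 = 154.6.
Profit = (154.6 − 57)·48.8 = 4762.88.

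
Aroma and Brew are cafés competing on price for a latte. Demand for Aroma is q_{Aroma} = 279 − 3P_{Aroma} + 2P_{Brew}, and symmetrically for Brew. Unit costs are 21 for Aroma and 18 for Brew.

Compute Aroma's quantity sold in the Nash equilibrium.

191.8125

Aroma's profit: π = (P_{Aroma} − 21)(279 − 3P_{Aroma} + 2P_{Brew}).
∂π/∂P_{Aroma} = 342 − 6P_{Aroma} + 2P_{Brew} = 0 ⇒ P_{Aroma} = 57 + (1/3)P_{Brew}.
Similarly P_{Brew} = 55.5 + (1/3)P_{Aroma}.
Solving the two reaction functions simultaneously: (1 − (1/3)(1/3))P_{Aroma} = 57 + (1/3)·55.5, so (8/9)P_{Aroma} = 75.5 and P_{Aroma} = 84.9375.
Then P_{Brew} = 55.5 + (1/3)·84.9375 = 83.8125.
q_{Aroma} = 279 − 3·84.9375 + 2·83.8125 = 191.8125.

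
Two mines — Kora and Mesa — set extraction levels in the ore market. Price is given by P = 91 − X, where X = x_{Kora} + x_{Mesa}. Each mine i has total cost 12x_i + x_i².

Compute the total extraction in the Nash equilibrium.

Mine Kora's profit: π = x_{Kora}(91 − (x_{Kora} + x_{Mesa})) − 12x_{Kora} − x_{Kora}².
∂π/∂x_{Kora} = 79 − 4x_{Kora} − x_{Mesa} = 0, so x_{Kora} = 19.75 − 0.25x_{Mesa}.
The game is symmetric, so in equilibrium x_{Mesa} = x_{Kora}: the reaction function gives 1.25x_{Kora} = 19.75, hence x_{Kora} = 15.8.
Total extraction: 15.8 + 15.8 = 31.6.

31.6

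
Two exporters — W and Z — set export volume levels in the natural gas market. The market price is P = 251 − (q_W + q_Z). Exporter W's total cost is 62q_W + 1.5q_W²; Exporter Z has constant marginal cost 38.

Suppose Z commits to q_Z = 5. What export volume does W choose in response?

Exporter W's profit: π = q_W(251 − (q_W + q_Z)) − 62q_W − 1.5q_W².
∂π/∂q_W = 189 − 5q_W − q_Z = 0, so q_W = 37.8 − 0.2q_Z.
At q_Z = 5: q_W = 37.8 − 0.2·5 = 36.8.

36.8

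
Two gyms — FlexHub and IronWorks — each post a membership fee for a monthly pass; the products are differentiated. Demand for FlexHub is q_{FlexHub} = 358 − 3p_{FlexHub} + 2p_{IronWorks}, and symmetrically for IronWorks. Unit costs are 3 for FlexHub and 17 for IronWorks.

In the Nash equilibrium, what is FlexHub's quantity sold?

FlexHub's profit: π = (p_{FlexHub} − 3)(358 − 3p_{FlexHub} + 2p_{IronWorks}).
∂π/∂p_{FlexHub} = 367 − 6p_{FlexHub} + 2p_{IronWorks} = 0 ⇒ p_{FlexHub} = 367/6 + (1/3)p_{IronWorks}.
Similarly p_{IronWorks} = 409/6 + (1/3)p_{FlexHub}.
Solving the two reaction functions simultaneously: (1 − (1/3)(1/3))p_{FlexHub} = 367/6 + (1/3)·(409/6), so (8/9)p_{FlexHub} = 755/9 and p_{FlexHub} = 94.375.
Then p_{IronWorks} = 409/6 + (1/3)·94.375 = 99.625.
q_{FlexHub} = 358 − 3·94.375 + 2·99.625 = 274.125.

274.125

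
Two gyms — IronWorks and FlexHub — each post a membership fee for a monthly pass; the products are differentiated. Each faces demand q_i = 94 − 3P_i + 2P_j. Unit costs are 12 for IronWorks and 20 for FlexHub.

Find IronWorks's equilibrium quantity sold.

66

IronWorks's profit: π = (P_{IronWorks} − 12)(94 − 3P_{IronWorks} + 2P_{FlexHub}).
∂π/∂P_{IronWorks} = 130 − 6P_{IronWorks} + 2P_{FlexHub} = 0 ⇒ P_{IronWorks} = 65/3 + (1/3)P_{FlexHub}.
Similarly P_{FlexHub} = 77/3 + (1/3)P_{IronWorks}.
Substituting the second reaction function into the first: P_{IronWorks} = 65/3 + (1/3)(77/3 + (1/3)P_{IronWorks}), which gives (8/9)P_{IronWorks} = 272/9 ⇒ P_{IronWorks} = 34.
Then P_{FlexHub} = 77/3 + (1/3)·34 = 37.
q_{IronWorks} = 94 − 3·34 + 2·37 = 66.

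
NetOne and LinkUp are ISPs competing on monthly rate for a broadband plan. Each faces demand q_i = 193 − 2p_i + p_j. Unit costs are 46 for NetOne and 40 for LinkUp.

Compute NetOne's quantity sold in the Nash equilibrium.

NetOne's profit: π = (p_{NetOne} − 46)(193 − 2p_{NetOne} + p_{LinkUp}).
∂π/∂p_{NetOne} = 285 − 4p_{NetOne} + p_{LinkUp} = 0 ⇒ p_{NetOne} = 71.25 + 0.25p_{LinkUp}.
Similarly p_{LinkUp} = 68.25 + 0.25p_{NetOne}.
Plugging p_{LinkUp} into NetOne's best response: p_{NetOne} = 71.25 + 0.25(68.25 + 0.25p_{NetOne}) ⇒ 0.9375p_{NetOne} = 88.3125, so p_{NetOne} = 94.2.
Then p_{LinkUp} = 68.25 + 0.25·94.2 = 91.8.
q_{NetOne} = 193 − 2·94.2 + 91.8 = 96.4.

96.4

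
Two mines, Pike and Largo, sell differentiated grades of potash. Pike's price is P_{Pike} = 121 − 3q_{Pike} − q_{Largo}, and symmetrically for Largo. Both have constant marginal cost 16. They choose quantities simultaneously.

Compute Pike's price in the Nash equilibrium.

Mine Pike's profit: π = q_{Pike}(121 − 3q_{Pike} − q_{Largo}) − 16q_{Pike}.
∂π/∂q_{Pike} = 105 − 6q_{Pike} − q_{Largo} = 0 ⇒ q_{Pike} = 17.5 − (1/6)q_{Largo}.
By symmetry q_{Largo} = q_{Pike}; substituting into the reaction function, (7/6)q_{Pike} = 17.5 and q_{Pike} = 15.
P_{Pike} = 121 − 3·15 − 15 = 61.

61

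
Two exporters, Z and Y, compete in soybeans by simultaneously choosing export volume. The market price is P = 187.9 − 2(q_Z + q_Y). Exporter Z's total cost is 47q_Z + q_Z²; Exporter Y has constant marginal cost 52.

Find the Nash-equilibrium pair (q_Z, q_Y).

14.59, 26.68

Exporter Z's profit: π = q_Z(187.9 − 2(q_Z + q_Y)) − 47q_Z − q_Z².
∂π/∂q_Z = 140.9 − 6q_Z − 2q_Y = 0, so q_Z = 1409/60 − (1/3)q_Y.
For Y: ∂π/∂q_Y = 135.9 − 4q_Y − 2q_Z = 0 ⇒ q_Y = 33.975 − 0.5q_Z.
Solving the two reaction functions simultaneously: (1 − (−1/3)(−0.5))q_Z = 1409/60 − (1/3)·33.975, so (5/6)q_Z = 1459/120 and q_Z = 14.59.
Then q_Y = 33.975 − 0.5·14.59 = 26.68.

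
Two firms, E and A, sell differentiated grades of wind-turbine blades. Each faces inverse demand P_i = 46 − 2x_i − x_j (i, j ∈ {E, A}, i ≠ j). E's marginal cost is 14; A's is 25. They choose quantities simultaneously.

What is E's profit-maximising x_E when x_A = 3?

Firm E's profit: π = x_E(46 − 2x_E − x_A) − 14x_E.
∂π/∂x_E = 32 − 4x_E − x_A = 0 ⇒ x_E = 8 − 0.25x_A.
At x_A = 3: x_E = 8 − 0.25·3 = 7.25.

7.25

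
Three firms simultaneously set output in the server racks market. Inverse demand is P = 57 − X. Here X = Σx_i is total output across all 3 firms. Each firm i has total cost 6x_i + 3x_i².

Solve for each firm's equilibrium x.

5.1

A representative firm's profit is π_i = x_i(57 − X) − 6x_i − 3x_i², with X = x_i + Σ_{j≠i} x_j.
First-order condition: 51 − 8x_i − Σ_{j≠i} x_j = 0.
Imposing symmetry (x_j = x for all j) turns Σ_{j≠i} x_j into 2x, so 51 = 10x and x = 5.1.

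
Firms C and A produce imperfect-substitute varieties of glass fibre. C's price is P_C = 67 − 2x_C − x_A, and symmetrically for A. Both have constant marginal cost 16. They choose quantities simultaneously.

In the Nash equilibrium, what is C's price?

36.4

Firm C's profit: π = x_C(67 − 2x_C − x_A) − 16x_C.
∂π/∂x_C = 51 − 4x_C − x_A = 0 ⇒ x_C = 12.75 − 0.25x_A.
The game is symmetric, so in equilibrium x_A = x_C: the reaction function gives 1.25x_C = 12.75, hence x_C = 10.2.
P_C = 67 − 2·10.2 − 10.2 = 36.4.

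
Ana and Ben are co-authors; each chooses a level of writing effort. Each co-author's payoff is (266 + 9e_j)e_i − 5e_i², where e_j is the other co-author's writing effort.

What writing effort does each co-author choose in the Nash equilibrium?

266

Ana's payoff is (266 + 9e_B)e_A − 5e_A².
∂π/∂e_A = 266 + 9e_B − 10e_A = 0, so e_A = 26.6 + 0.9e_B.
Setting e_A = e_B in the reaction function: e_A = 26.6 + 0.9e_A, so e_A = 26.6 / 0.1 = 266.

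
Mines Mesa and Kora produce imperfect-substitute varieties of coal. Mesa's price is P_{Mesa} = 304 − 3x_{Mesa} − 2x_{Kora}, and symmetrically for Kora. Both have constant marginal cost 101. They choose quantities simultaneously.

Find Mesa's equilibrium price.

Mine Mesa's profit: π = x_{Mesa}(304 − 3x_{Mesa} − 2x_{Kora}) − 101x_{Mesa}.
∂π/∂x_{Mesa} = 203 − 6x_{Mesa} − 2x_{Kora} = 0 ⇒ x_{Mesa} = 203/6 − (1/3)x_{Kora}.
Setting x_{Mesa} = x_{Kora} in the reaction function: x_{Mesa} = 203/6 − (1/3)x_{Mesa}, so x_{Mesa} = (203/6) / (4/3) = 25.375.
P_{Mesa} = 304 − 3·25.375 − 2·25.375 = 177.125.

177.125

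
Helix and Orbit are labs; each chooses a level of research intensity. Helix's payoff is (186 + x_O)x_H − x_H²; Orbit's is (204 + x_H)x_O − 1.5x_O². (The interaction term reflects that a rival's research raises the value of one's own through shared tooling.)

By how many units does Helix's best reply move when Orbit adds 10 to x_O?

5

Expanding Helix's payoff: 186x_H + x_Ox_H − x_H².
∂π/∂x_H = 186 + x_O − 2x_H = 0, so x_H = 93 + 0.5x_O.
The reaction-function slope is 0.5, so a 10-unit rise in x_O moves x_H by 0.5 × 10 = 5. Helix's best response rises — the actions are strategic complements.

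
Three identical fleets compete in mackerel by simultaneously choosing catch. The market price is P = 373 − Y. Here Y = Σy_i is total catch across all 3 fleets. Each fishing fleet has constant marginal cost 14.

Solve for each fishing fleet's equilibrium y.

89.75

A representative fishing fleet's profit is π_i = y_i(373 − Y) − 14y_i, with Y = y_i + Σ_{j≠i} y_j.
First-order condition: 359 − 2y_i − Σ_{j≠i} y_j = 0.
With identical fishing fleets, set every y_j = y: then 359 − 2y − 2y = 0, i.e. y = 359/4 = 89.75.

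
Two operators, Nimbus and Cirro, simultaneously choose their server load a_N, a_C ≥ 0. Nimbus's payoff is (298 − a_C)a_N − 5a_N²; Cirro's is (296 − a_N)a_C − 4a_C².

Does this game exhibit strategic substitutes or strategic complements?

Expanding Nimbus's payoff: 298a_N − a_Ca_N − 5a_N².
∂π/∂a_N = 298 − a_C − 10a_N = 0, so a_N = 29.8 − 0.1a_C.
The best-response slope da_N/da_C = −0.1 < 0: the reaction function is downward-sloping, so the choices are strategic substitutes.

strategic substitutes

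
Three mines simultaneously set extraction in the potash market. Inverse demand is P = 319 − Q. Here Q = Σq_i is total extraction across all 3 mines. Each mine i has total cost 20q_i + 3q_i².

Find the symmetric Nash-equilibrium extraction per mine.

29.9

A representative mine's profit is π_i = q_i(319 − Q) − 20q_i − 3q_i², with Q = q_i + Σ_{j≠i} q_j.
First-order condition: 299 − 8q_i − Σ_{j≠i} q_j = 0.
With identical mines, set every q_j = q: then 299 − 8q − 2q = 0, i.e. q = 299/10 = 29.9.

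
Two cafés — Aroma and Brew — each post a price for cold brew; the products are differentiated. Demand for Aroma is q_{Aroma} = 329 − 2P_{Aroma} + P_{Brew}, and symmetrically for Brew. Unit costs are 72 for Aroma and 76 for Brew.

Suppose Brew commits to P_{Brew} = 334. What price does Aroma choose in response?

Aroma's profit: π = (P_{Aroma} − 72)(329 − 2P_{Aroma} + P_{Brew}).
∂π/∂P_{Aroma} = 473 − 4P_{Aroma} + P_{Brew} = 0 ⇒ P_{Aroma} = 118.25 + 0.25P_{Brew}.
At P_{Brew} = 334: P_{Aroma} = 118.25 + 0.25·334 = 201.75.

201.75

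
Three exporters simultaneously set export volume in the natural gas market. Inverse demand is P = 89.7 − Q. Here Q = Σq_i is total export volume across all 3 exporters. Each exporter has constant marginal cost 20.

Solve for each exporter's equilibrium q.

17.425

A representative exporter's profit is π_i = q_i(89.7 − Q) − 20q_i, with Q = q_i + Σ_{j≠i} q_j.
First-order condition: 69.7 − 2q_i − Σ_{j≠i} q_j = 0.
With identical exporters, set every q_j = q: then 69.7 − 2q − 2q = 0, i.e. q = 69.7/4 = 17.425.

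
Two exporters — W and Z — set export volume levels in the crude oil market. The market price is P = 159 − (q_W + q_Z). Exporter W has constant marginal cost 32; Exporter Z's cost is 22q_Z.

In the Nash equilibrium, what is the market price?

71

Exporter W's profit: π = q_W(159 − (q_W + q_Z)) − 32q_W.
∂π/∂q_W = 127 − 2q_W − q_Z = 0, so q_W = 63.5 − 0.5q_Z.
By the same steps for Z: q_Z = 68.5 − 0.5q_W.
Plugging q_Z into W's best response: q_W = 63.5 − 0.5(68.5 − 0.5q_W) ⇒ 0.75q_W = 29.25, so q_W = 39.
Then q_Z = 68.5 − 0.5·39 = 49.
Equilibrium price: P = 159 − 88 = 71.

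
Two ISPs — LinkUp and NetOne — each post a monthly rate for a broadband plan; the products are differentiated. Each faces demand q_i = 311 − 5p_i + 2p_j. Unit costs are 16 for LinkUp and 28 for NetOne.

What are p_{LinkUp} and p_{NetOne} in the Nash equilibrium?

LinkUp's profit: π = (p_{LinkUp} − 16)(311 − 5p_{LinkUp} + 2p_{NetOne}).
∂π/∂p_{LinkUp} = 391 − 10p_{LinkUp} + 2p_{NetOne} = 0 ⇒ p_{LinkUp} = 39.1 + 0.2p_{NetOne}.
Similarly p_{NetOne} = 45.1 + 0.2p_{LinkUp}.
Substituting the second reaction function into the first: p_{LinkUp} = 39.1 + 0.2(45.1 + 0.2p_{LinkUp}), which gives 0.96p_{LinkUp} = 48.12 ⇒ p_{LinkUp} = 50.125.
Then p_{NetOne} = 45.1 + 0.2·50.125 = 55.125.

50.125, 55.125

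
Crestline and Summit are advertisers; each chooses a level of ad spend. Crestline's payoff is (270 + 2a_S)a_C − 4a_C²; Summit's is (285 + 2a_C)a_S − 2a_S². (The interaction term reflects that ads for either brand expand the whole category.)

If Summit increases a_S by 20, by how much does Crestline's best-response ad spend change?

5

Expanding Crestline's payoff: 270a_C + 2a_Sa_C − 4a_C².
∂π/∂a_C = 270 + 2a_S − 8a_C = 0, so a_C = 33.75 + 0.25a_S.
The reaction-function slope is 0.25, so a 20-unit rise in a_S moves a_C by 0.25 × 20 = 5. Crestline's best response rises — the actions are strategic complements.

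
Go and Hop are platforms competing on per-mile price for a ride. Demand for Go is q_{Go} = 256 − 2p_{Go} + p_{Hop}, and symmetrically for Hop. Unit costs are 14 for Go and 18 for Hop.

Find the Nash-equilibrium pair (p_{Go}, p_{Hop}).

Go's profit: π = (p_{Go} − 14)(256 − 2p_{Go} + p_{Hop}).
∂π/∂p_{Go} = 284 − 4p_{Go} + p_{Hop} = 0 ⇒ p_{Go} = 71 + 0.25p_{Hop}.
Similarly p_{Hop} = 73 + 0.25p_{Go}.
Substituting the second reaction function into the first: p_{Go} = 71 + 0.25(73 + 0.25p_{Go}), which gives 0.9375p_{Go} = 89.25 ⇒ p_{Go} = 95.2.
Then p_{Hop} = 73 + 0.25·95.2 = 96.8.

95.2, 96.8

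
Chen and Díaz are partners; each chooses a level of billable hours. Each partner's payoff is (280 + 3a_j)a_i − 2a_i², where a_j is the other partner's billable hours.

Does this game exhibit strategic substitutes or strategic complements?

strategic complements

Chen's payoff is (280 + 3a_D)a_C − 2a_C².
∂π/∂a_C = 280 + 3a_D − 4a_C = 0, so a_C = 70 + 0.75a_D.
The best-response slope da_C/da_D = 0.75 > 0: the reaction function is upward-sloping, so the choices are strategic complements.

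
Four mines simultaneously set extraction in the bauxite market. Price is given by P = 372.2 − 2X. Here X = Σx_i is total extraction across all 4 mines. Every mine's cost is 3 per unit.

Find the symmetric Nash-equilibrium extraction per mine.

A representative mine's profit is π_i = x_i(372.2 − 2X) − 3x_i, with X = x_i + Σ_{j≠i} x_j.
First-order condition: 369.2 − 4x_i − 2Σ_{j≠i} x_j = 0.
Imposing symmetry (x_j = x for all j) turns Σ_{j≠i} x_j into 3x, so 369.2 = 10x and x = 36.92.

36.92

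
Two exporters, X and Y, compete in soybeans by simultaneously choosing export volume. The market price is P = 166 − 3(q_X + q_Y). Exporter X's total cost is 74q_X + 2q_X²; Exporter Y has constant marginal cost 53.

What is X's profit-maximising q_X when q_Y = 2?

8.6

Exporter X's profit: π = q_X(166 − 3(q_X + q_Y)) − 74q_X − 2q_X².
∂π/∂q_X = 92 − 10q_X − 3q_Y = 0, so q_X = 9.2 − 0.3q_Y.
At q_Y = 2: q_X = 9.2 − 0.3·2 = 8.6.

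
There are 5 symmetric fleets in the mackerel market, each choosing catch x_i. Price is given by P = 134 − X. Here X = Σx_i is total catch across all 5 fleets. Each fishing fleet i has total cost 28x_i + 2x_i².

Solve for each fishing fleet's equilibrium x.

A representative fishing fleet's profit is π_i = x_i(134 − X) − 28x_i − 2x_i², with X = x_i + Σ_{j≠i} x_j.
First-order condition: 106 − 6x_i − Σ_{j≠i} x_j = 0.
In a symmetric equilibrium every fishing fleet chooses the same x, so Σ_{j≠i} x_j = 4x. The condition becomes 106 − 10x = 0, giving x = 106/10 = 10.6.

10.6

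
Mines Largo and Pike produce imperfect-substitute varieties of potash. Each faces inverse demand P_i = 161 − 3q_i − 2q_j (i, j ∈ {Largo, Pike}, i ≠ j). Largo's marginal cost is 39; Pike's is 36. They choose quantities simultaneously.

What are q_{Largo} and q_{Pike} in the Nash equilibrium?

Mine Largo's profit: π = q_{Largo}(161 − 3q_{Largo} − 2q_{Pike}) − 39q_{Largo}.
∂π/∂q_{Largo} = 122 − 6q_{Largo} − 2q_{Pike} = 0 ⇒ q_{Largo} = 61/3 − (1/3)q_{Pike}.
Similarly q_{Pike} = 125/6 − (1/3)q_{Largo}.
Solving the two reaction functions simultaneously: (1 − (−1/3)(−1/3))q_{Largo} = 61/3 − (1/3)·(125/6), so (8/9)q_{Largo} = 241/18 and q_{Largo} = 15.0625.
Then q_{Pike} = 125/6 − (1/3)·15.0625 = 15.8125.

15.0625, 15.8125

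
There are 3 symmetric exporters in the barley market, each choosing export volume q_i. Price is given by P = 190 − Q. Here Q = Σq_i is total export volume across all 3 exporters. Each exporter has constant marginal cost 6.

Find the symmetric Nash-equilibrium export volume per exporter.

A representative exporter's profit is π_i = q_i(190 − Q) − 6q_i, with Q = q_i + Σ_{j≠i} q_j.
First-order condition: 184 − 2q_i − Σ_{j≠i} q_j = 0.
With identical exporters, set every q_j = q: then 184 − 2q − 2q = 0, i.e. q = 184/4 = 46.

46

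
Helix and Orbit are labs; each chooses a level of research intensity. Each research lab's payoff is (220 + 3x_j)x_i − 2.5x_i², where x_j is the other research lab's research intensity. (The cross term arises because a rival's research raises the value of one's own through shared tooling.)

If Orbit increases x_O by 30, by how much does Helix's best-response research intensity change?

Helix's payoff is (220 + 3x_O)x_H − 2.5x_H².
∂π/∂x_H = 220 + 3x_O − 5x_H = 0, so x_H = 44 + 0.6x_O.
The reaction-function slope is 0.6, so a 30-unit rise in x_O moves x_H by 0.6 × 30 = 18. Helix's best response rises — the actions are strategic complements.

18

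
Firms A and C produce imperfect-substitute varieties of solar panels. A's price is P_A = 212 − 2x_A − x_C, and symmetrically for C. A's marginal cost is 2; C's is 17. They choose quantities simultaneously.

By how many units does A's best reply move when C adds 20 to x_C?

-5

Firm A's profit: π = x_A(212 − 2x_A − x_C) − 2x_A.
∂π/∂x_A = 210 − 4x_A − x_C = 0 ⇒ x_A = 52.5 − 0.25x_C.
The reaction-function slope is −0.25, so a 20-unit rise in x_C moves x_A by −0.25 × 20 = −5. A's best response falls — the actions are strategic substitutes.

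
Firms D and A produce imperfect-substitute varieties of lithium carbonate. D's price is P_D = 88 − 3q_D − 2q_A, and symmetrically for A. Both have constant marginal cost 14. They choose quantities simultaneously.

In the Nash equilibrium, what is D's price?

Firm D's profit: π = q_D(88 − 3q_D − 2q_A) − 14q_D.
∂π/∂q_D = 74 − 6q_D − 2q_A = 0 ⇒ q_D = 37/3 − (1/3)q_A.
Setting q_D = q_A in the reaction function: q_D = 37/3 − (1/3)q_D, so q_D = (37/3) / (4/3) = 9.25.
P_D = 88 − 3·9.25 − 2·9.25 = 41.75.

41.75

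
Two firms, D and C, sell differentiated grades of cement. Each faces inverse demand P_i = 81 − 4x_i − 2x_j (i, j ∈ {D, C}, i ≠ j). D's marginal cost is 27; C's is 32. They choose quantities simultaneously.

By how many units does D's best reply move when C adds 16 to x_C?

Firm D's profit: π = x_D(81 − 4x_D − 2x_C) − 27x_D.
∂π/∂x_D = 54 − 8x_D − 2x_C = 0 ⇒ x_D = 6.75 − 0.25x_C.
The reaction-function slope is −0.25, so a 16-unit rise in x_C moves x_D by −0.25 × 16 = −4. D's best response falls — the actions are strategic substitutes.

-4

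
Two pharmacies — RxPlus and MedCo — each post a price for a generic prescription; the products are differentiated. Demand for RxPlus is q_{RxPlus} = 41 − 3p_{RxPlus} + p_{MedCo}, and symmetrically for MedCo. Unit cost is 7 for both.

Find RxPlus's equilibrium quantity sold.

RxPlus's profit: π = (p_{RxPlus} − 7)(41 − 3p_{RxPlus} + p_{MedCo}).
∂π/∂p_{RxPlus} = 62 − 6p_{RxPlus} + p_{MedCo} = 0 ⇒ p_{RxPlus} = 31/3 + (1/6)p_{MedCo}.
By symmetry p_{MedCo} = p_{RxPlus}; substituting into the reaction function, (5/6)p_{RxPlus} = 31/3 and p_{RxPlus} = 12.4.
q_{RxPlus} = 41 − 3·12.4 + 12.4 = 16.2.

16.2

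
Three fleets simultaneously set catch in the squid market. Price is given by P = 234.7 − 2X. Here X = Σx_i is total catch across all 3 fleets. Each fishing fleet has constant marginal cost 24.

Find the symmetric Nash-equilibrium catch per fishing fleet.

26.3375

A representative fishing fleet's profit is π_i = x_i(234.7 − 2X) − 24x_i, with X = x_i + Σ_{j≠i} x_j.
First-order condition: 210.7 − 4x_i − 2Σ_{j≠i} x_j = 0.
With identical fishing fleets, set every x_j = x: then 210.7 − 4x − 4x = 0, i.e. x = 210.7/8 = 26.3375.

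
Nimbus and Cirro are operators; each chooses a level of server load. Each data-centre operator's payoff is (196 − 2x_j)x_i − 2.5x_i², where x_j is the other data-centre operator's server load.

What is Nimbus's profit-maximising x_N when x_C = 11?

Nimbus's payoff is (196 − 2x_C)x_N − 2.5x_N².
∂π/∂x_N = 196 − 2x_C − 5x_N = 0, so x_N = 39.2 − 0.4x_C.
At x_C = 11: x_N = 39.2 − 0.4·11 = 34.8.

34.8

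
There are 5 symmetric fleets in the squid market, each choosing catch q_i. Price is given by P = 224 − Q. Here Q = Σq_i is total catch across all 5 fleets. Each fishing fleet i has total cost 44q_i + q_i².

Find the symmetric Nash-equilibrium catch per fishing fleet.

22.5

A representative fishing fleet's profit is π_i = q_i(224 − Q) − 44q_i − q_i², with Q = q_i + Σ_{j≠i} q_j.
First-order condition: 180 − 4q_i − Σ_{j≠i} q_j = 0.
Imposing symmetry (q_j = q for all j) turns Σ_{j≠i} q_j into 4q, so 180 = 8q and q = 22.5.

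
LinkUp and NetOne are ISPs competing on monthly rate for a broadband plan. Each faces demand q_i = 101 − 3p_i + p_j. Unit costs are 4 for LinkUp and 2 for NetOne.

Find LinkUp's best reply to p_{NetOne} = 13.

LinkUp's profit: π = (p_{LinkUp} − 4)(101 − 3p_{LinkUp} + p_{NetOne}).
∂π/∂p_{LinkUp} = 113 − 6p_{LinkUp} + p_{NetOne} = 0 ⇒ p_{LinkUp} = 113/6 + (1/6)p_{NetOne}.
At p_{NetOne} = 13: p_{LinkUp} = 113/6 + (1/6)·13 = 21.

21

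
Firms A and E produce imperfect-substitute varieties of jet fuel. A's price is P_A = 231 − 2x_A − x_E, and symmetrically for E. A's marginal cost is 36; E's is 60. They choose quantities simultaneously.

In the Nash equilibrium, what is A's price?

117.2

Firm A's profit: π = x_A(231 − 2x_A − x_E) − 36x_A.
∂π/∂x_A = 195 − 4x_A − x_E = 0 ⇒ x_A = 48.75 − 0.25x_E.
Similarly x_E = 42.75 − 0.25x_A.
Plugging x_E into A's best response: x_A = 48.75 − 0.25(42.75 − 0.25x_A) ⇒ 0.9375x_A = 38.0625, so x_A = 40.6.
Then x_E = 42.75 − 0.25·40.6 = 32.6.
P_A = 231 − 2·40.6 − 32.6 = 117.2.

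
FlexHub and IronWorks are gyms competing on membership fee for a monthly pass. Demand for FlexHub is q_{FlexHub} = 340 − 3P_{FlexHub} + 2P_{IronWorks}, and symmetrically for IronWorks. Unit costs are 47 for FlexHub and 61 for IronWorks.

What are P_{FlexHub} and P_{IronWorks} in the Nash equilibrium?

122.875, 128.125

FlexHub's profit: π = (P_{FlexHub} − 47)(340 − 3P_{FlexHub} + 2P_{IronWorks}).
∂π/∂P_{FlexHub} = 481 − 6P_{FlexHub} + 2P_{IronWorks} = 0 ⇒ P_{FlexHub} = 481/6 + (1/3)P_{IronWorks}.
Similarly P_{IronWorks} = 523/6 + (1/3)P_{FlexHub}.
Substituting the second reaction function into the first: P_{FlexHub} = 481/6 + (1/3)(523/6 + (1/3)P_{FlexHub}), which gives (8/9)P_{FlexHub} = 983/9 ⇒ P_{FlexHub} = 122.875.
Then P_{IronWorks} = 523/6 + (1/3)·122.875 = 128.125.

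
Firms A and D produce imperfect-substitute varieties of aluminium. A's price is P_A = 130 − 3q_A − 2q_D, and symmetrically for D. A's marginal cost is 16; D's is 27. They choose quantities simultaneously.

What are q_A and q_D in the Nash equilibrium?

14.9375, 12.1875

Firm A's profit: π = q_A(130 − 3q_A − 2q_D) − 16q_A.
∂π/∂q_A = 114 − 6q_A − 2q_D = 0 ⇒ q_A = 19 − (1/3)q_D.
Similarly q_D = 103/6 − (1/3)q_A.
Substituting the second reaction function into the first: q_A = 19 − (1/3)(103/6 − (1/3)q_A), which gives (8/9)q_A = 239/18 ⇒ q_A = 14.9375.
Then q_D = 103/6 − (1/3)·14.9375 = 12.1875.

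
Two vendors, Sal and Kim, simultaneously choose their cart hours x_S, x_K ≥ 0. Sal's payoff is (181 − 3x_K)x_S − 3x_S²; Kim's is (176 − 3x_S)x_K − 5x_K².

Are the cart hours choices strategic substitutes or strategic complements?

Expanding Sal's payoff: 181x_S − 3x_Kx_S − 3x_S².
∂π/∂x_S = 181 − 3x_K − 6x_S = 0, so x_S = 181/6 − 0.5x_K.
The best-response slope dx_S/dx_K = −0.5 < 0: the reaction function is downward-sloping, so the choices are strategic substitutes.

strategic substitutes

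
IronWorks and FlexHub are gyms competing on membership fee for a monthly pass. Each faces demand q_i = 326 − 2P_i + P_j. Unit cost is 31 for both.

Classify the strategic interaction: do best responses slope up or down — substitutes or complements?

strategic complements

IronWorks's profit: π = (P_{IronWorks} − 31)(326 − 2P_{IronWorks} + P_{FlexHub}).
∂π/∂P_{IronWorks} = 388 − 4P_{IronWorks} + P_{FlexHub} = 0 ⇒ P_{IronWorks} = 97 + 0.25P_{FlexHub}.
The best-response slope dP_{IronWorks}/dP_{FlexHub} = 0.25 > 0: the reaction function is upward-sloping, so the choices are strategic complements.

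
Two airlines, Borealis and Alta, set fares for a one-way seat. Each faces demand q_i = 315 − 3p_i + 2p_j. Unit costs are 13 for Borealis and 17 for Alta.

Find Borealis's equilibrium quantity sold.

Borealis's profit: π = (p_{Borealis} − 13)(315 − 3p_{Borealis} + 2p_{Alta}).
∂π/∂p_{Borealis} = 354 − 6p_{Borealis} + 2p_{Alta} = 0 ⇒ p_{Borealis} = 59 + (1/3)p_{Alta}.
Similarly p_{Alta} = 61 + (1/3)p_{Borealis}.
Solving the two reaction functions simultaneously: (1 − (1/3)(1/3))p_{Borealis} = 59 + (1/3)·61, so (8/9)p_{Borealis} = 238/3 and p_{Borealis} = 89.25.
Then p_{Alta} = 61 + (1/3)·89.25 = 90.75.
q_{Borealis} = 315 − 3·89.25 + 2·90.75 = 228.75.

228.75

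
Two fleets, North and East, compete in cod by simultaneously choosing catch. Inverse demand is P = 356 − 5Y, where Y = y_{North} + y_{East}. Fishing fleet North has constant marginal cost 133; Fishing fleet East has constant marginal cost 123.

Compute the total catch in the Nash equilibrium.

30.4

Fishing fleet North's profit: π = y_{North}(356 − 5(y_{North} + y_{East})) − 133y_{North}.
∂π/∂y_{North} = 223 − 10y_{North} − 5y_{East} = 0, so y_{North} = 22.3 − 0.5y_{East}.
By the same steps for East: y_{East} = 23.3 − 0.5y_{North}.
Plugging y_{East} into North's best response: y_{North} = 22.3 − 0.5(23.3 − 0.5y_{North}) ⇒ 0.75y_{North} = 10.65, so y_{North} = 14.2.
Then y_{East} = 23.3 − 0.5·14.2 = 16.2.
Total catch: 14.2 + 16.2 = 30.4.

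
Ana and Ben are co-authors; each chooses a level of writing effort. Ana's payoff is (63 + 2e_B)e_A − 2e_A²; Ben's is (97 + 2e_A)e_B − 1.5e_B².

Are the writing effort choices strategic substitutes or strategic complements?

Expanding Ana's payoff: 63e_A + 2e_Be_A − 2e_A².
∂π/∂e_A = 63 + 2e_B − 4e_A = 0, so e_A = 15.75 + 0.5e_B.
The best-response slope de_A/de_B = 0.5 > 0: the reaction function is upward-sloping, so the choices are strategic complements.

strategic complements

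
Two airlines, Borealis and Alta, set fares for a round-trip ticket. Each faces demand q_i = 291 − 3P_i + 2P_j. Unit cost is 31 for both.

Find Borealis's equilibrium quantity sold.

Borealis's profit: π = (P_{Borealis} − 31)(291 − 3P_{Borealis} + 2P_{Alta}).
∂π/∂P_{Borealis} = 384 − 6P_{Borealis} + 2P_{Alta} = 0 ⇒ P_{Borealis} = 64 + (1/3)P_{Alta}.
By symmetry P_{Alta} = P_{Borealis}; substituting into the reaction function, (2/3)P_{Borealis} = 64 and P_{Borealis} = 96.
q_{Borealis} = 291 − 3·96 + 2·96 = 195.

195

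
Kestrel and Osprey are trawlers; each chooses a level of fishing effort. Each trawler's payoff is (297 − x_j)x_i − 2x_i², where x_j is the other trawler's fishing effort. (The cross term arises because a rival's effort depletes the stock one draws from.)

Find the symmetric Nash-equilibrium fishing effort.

Kestrel's payoff is (297 − x_O)x_K − 2x_K².
∂π/∂x_K = 297 − x_O − 4x_K = 0, so x_K = 74.25 − 0.25x_O.
The game is symmetric, so in equilibrium x_O = x_K: the reaction function gives 1.25x_K = 74.25, hence x_K = 59.4.

59.4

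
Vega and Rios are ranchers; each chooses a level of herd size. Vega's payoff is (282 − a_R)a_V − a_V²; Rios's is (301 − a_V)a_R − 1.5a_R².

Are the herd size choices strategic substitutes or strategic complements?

Expanding Vega's payoff: 282a_V − a_Ra_V − a_V².
∂π/∂a_V = 282 − a_R − 2a_V = 0, so a_V = 141 − 0.5a_R.
The best-response slope da_V/da_R = −0.5 < 0: the reaction function is downward-sloping, so the choices are strategic substitutes.

strategic substitutes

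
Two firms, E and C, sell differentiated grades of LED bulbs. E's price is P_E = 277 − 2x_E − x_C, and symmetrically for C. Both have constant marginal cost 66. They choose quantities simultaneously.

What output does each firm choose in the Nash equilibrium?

Firm E's profit: π = x_E(277 − 2x_E − x_C) − 66x_E.
∂π/∂x_E = 211 − 4x_E − x_C = 0 ⇒ x_E = 52.75 − 0.25x_C.
By symmetry x_C = x_E; substituting into the reaction function, 1.25x_E = 52.75 and x_E = 42.2.

42.2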